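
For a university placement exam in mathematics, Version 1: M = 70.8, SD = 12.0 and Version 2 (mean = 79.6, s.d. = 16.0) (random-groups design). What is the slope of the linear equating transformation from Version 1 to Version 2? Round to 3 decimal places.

A = SD_Y / SD_X = 16.0 / 12.0 = 1.333

1.333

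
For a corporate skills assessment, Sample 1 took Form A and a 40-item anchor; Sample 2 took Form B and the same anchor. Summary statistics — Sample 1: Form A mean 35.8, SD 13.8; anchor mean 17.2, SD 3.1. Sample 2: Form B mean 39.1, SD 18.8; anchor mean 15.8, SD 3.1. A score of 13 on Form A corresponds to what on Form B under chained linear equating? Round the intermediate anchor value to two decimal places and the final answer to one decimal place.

Form A → anchor (Sample 1): v = (3.1/13.8)(13 − 35.8) + 17.2 = 12.08
anchor → Form B (Sample 2): y = (18.8/3.1)(12.08 − 15.8) + 39.1 = 16.5

16.5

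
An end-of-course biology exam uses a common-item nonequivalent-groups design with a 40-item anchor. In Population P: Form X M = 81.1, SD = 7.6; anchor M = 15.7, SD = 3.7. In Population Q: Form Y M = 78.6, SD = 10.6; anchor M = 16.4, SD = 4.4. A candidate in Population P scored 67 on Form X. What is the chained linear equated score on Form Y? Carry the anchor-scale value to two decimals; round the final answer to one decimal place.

60.4

Form X → anchor (Population P): v = (3.7/7.6)(67 − 81.1) + 15.7 = 8.84
anchor → Form Y (Population Q): y = (10.6/4.4)(8.84 − 16.4) + 78.6 = 60.4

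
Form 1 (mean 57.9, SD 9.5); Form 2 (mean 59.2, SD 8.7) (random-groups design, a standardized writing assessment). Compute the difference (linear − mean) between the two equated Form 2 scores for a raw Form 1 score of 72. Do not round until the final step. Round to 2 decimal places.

-1.19

Mean-equated: 72 + (59.2 − 57.9) = 73.30
Linear-equated: (8.7/9.5)(72 − 57.9) + 59.2 = 72.113
Difference = 72.113 − 73.30 = -1.19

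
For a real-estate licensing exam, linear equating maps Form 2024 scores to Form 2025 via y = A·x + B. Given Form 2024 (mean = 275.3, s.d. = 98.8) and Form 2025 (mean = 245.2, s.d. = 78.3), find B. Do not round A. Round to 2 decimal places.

A = SD_Y / SD_X = 78.3 / 98.8 = 0.792510
B = M_Y − A·M_X = 245.2 − 0.792510 × 275.3 = 27.02

27.02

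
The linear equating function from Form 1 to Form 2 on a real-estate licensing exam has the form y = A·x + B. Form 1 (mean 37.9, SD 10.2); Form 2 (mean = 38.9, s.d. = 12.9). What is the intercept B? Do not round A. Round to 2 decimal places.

A = SD_Y / SD_X = 12.9 / 10.2 = 1.264706
B = M_Y − A·M_X = 38.9 − 1.264706 × 37.9 = -9.03

-9.03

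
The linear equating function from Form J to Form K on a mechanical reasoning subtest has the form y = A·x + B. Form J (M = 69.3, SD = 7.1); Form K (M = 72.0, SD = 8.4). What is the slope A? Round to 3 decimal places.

1.183

A = SD_Y / SD_X = 8.4 / 7.1 = 1.183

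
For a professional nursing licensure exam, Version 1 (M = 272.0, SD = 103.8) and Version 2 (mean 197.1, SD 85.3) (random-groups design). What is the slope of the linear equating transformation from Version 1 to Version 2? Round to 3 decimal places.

A = SD_Y / SD_X = 85.3 / 103.8 = 0.822

0.822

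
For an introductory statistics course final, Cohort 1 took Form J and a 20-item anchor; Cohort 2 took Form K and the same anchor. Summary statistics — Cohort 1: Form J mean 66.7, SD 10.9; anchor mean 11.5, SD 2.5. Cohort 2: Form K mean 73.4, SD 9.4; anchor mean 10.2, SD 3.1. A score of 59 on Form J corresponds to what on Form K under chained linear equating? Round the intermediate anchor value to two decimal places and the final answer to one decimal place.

72.0

Form J → anchor (Cohort 1): v = (2.5/10.9)(59 − 66.7) + 11.5 = 9.73
anchor → Form K (Cohort 2): y = (9.4/3.1)(9.73 − 10.2) + 73.4 = 72.0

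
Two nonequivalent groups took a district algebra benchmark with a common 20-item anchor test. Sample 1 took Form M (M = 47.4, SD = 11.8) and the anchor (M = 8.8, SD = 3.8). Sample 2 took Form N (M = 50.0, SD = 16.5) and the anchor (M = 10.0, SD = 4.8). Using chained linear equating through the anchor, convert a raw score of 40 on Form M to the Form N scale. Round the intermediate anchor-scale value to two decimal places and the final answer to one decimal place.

37.7

Form M → anchor (Sample 1): v = (3.8/11.8)(40 − 47.4) + 8.8 = 6.42
anchor → Form N (Sample 2): y = (16.5/4.8)(6.42 − 10.0) + 50.0 = 37.7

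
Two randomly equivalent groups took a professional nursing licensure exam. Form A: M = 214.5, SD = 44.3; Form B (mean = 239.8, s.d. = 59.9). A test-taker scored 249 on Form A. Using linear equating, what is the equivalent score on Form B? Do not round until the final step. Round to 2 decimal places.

286.45

Linear equating: y = (SD_Y/SD_X)(x − M_X) + M_Y
y = (59.9/44.3)(249 − 214.5) + 239.8
y = 1.352144 × 34.5 + 239.8 = 46.6490 + 239.8 = 286.45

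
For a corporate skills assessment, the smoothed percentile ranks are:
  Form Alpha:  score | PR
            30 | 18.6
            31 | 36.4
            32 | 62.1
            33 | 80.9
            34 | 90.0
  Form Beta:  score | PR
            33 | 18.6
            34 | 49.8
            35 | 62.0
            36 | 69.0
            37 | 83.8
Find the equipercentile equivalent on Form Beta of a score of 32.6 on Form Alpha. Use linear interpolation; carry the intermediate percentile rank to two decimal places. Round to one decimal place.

36.3

PR of 32.6 on Form Alpha: 62.1 + (32.6 − 32)/(33 − 32) × (80.9 − 62.1) = 73.38
On Form Beta, PR 73.38 falls between score 36 (PR 69.0) and 37 (PR 83.8).
Interpolate: 36 + (73.38 − 69.0)/(83.8 − 69.0) × (37 − 36) = 36.3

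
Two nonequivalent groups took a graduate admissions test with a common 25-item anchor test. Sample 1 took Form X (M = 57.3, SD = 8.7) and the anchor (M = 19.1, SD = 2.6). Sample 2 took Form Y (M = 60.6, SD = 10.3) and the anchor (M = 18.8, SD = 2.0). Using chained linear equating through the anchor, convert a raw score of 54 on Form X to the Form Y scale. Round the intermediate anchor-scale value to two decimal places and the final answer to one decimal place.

Form X → anchor (Sample 1): v = (2.6/8.7)(54 − 57.3) + 19.1 = 18.11
anchor → Form Y (Sample 2): y = (10.3/2.0)(18.11 − 18.8) + 60.6 = 57.0

57.0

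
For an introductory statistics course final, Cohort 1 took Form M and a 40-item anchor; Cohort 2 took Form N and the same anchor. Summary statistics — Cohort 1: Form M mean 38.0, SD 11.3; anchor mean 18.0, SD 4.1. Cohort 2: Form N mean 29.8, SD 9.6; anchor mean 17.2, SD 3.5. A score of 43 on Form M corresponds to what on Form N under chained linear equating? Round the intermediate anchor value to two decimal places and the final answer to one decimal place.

37.0

Form M → anchor (Cohort 1): v = (4.1/11.3)(43 − 38.0) + 18.0 = 19.81
anchor → Form N (Cohort 2): y = (9.6/3.5)(19.81 − 17.2) + 29.8 = 37.0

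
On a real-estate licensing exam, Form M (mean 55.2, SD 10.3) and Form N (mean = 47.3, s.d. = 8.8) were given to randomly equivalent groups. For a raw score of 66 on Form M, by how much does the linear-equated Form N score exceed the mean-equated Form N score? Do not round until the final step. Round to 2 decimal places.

Mean-equated: 66 + (47.3 − 55.2) = 58.10
Linear-equated: (8.8/10.3)(66 − 55.2) + 47.3 = 56.527
Difference = 56.527 − 58.10 = -1.57

-1.57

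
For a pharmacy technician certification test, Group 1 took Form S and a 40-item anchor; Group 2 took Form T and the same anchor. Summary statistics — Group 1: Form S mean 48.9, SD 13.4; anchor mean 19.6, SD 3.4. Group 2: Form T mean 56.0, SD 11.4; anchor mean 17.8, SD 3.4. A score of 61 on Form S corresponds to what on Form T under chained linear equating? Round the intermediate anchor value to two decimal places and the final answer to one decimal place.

Form S → anchor (Group 1): v = (3.4/13.4)(61 − 48.9) + 19.6 = 22.67
anchor → Form T (Group 2): y = (11.4/3.4)(22.67 − 17.8) + 56.0 = 72.3

72.3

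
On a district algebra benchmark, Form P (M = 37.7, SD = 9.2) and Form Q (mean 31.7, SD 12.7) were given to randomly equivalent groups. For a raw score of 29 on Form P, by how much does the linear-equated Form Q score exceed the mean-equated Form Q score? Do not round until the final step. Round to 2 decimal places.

-3.31

Mean-equated: 29 + (31.7 − 37.7) = 23.00
Linear-equated: (12.7/9.2)(29 − 37.7) + 31.7 = 19.690
Difference = 19.690 − 23.00 = -3.31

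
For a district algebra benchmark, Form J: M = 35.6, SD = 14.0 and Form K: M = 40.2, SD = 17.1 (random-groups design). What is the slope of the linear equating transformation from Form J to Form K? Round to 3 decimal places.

A = SD_Y / SD_X = 17.1 / 14.0 = 1.221

1.221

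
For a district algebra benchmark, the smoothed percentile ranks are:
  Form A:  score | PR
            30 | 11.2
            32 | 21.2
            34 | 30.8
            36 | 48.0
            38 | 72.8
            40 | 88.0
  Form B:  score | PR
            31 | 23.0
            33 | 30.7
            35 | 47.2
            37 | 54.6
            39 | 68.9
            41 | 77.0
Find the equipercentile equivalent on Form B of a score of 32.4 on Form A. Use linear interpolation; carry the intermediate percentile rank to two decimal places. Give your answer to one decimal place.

PR of 32.4 on Form A: 21.2 + (32.4 − 32)/(34 − 32) × (30.8 − 21.2) = 23.12
On Form B, PR 23.12 falls between score 31 (PR 23.0) and 33 (PR 30.7).
Interpolate: 31 + (23.12 − 23.0)/(30.7 − 23.0) × (33 − 31) = 31.0

31.0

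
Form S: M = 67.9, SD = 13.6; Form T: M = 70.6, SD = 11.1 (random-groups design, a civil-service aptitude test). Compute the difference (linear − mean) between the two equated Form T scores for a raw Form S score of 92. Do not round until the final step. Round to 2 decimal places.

-4.43

Mean-equated: 92 + (70.6 − 67.9) = 94.70
Linear-equated: (11.1/13.6)(92 − 67.9) + 70.6 = 90.270
Difference = 90.270 − 94.70 = -4.43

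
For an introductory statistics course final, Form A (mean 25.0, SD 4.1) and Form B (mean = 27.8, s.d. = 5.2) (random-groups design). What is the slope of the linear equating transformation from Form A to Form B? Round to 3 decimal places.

1.268

A = SD_Y / SD_X = 5.2 / 4.1 = 1.268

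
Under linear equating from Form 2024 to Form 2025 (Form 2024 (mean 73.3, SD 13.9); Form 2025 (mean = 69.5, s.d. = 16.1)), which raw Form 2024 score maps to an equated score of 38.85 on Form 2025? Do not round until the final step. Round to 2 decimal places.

46.84

Invert y = (SD_Y/SD_X)(x − M_X) + M_Y:
x = (SD_X/SD_Y)(y − M_Y) + M_X = (13.9/16.1)(38.85 − 69.5) + 73.3
x = 0.863354 × -30.650 + 73.3 = 46.84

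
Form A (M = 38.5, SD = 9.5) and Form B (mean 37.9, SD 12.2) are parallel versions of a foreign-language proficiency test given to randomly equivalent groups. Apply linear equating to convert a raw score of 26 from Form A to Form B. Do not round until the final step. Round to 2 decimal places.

21.85

Linear equating: y = (SD_Y/SD_X)(x − M_X) + M_Y
y = (12.2/9.5)(26 − 38.5) + 37.9
y = 1.284211 × -12.5 + 37.9 = -16.0526 + 37.9 = 21.85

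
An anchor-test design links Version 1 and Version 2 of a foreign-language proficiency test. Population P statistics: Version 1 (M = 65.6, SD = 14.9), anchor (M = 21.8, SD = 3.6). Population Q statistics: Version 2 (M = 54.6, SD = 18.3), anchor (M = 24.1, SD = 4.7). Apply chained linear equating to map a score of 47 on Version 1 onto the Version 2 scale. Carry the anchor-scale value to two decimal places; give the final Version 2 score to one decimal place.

28.2

Version 1 → anchor (Population P): v = (3.6/14.9)(47 − 65.6) + 21.8 = 17.31
anchor → Version 2 (Population Q): y = (18.3/4.7)(17.31 − 24.1) + 54.6 = 28.2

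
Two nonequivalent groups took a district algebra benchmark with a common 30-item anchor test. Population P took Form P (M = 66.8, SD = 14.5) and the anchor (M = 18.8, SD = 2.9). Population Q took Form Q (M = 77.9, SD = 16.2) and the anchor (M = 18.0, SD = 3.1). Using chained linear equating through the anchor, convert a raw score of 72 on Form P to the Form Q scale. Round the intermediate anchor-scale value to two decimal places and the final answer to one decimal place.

87.5

Form P → anchor (Population P): v = (2.9/14.5)(72 − 66.8) + 18.8 = 19.84
anchor → Form Q (Population Q): y = (16.2/3.1)(19.84 − 18.0) + 77.9 = 87.5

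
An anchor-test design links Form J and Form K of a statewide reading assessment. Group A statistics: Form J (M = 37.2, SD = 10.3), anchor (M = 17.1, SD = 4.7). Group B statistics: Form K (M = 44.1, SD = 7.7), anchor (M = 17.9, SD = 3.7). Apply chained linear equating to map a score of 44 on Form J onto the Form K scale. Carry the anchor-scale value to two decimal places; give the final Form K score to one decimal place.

Form J → anchor (Group A): v = (4.7/10.3)(44 − 37.2) + 17.1 = 20.20
anchor → Form K (Group B): y = (7.7/3.7)(20.20 − 17.9) + 44.1 = 48.9

48.9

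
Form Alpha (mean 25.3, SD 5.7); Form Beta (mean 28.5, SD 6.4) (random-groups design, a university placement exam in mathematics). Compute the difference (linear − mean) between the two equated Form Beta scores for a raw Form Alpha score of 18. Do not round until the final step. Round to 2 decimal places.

Mean-equated: 18 + (28.5 − 25.3) = 21.20
Linear-equated: (6.4/5.7)(18 − 25.3) + 28.5 = 20.304
Difference = 20.304 − 21.20 = -0.90

-0.90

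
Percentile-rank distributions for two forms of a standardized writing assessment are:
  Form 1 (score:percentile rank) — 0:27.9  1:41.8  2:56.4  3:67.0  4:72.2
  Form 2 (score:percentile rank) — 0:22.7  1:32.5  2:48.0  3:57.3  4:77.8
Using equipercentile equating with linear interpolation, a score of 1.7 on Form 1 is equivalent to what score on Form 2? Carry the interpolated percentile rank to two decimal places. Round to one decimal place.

2.4

PR of 1.7 on Form 1: 41.8 + (1.7 − 1)/(2 − 1) × (56.4 − 41.8) = 52.02
On Form 2, PR 52.02 falls between score 2 (PR 48.0) and 3 (PR 57.3).
Interpolate: 2 + (52.02 − 48.0)/(57.3 − 48.0) × (3 − 2) = 2.4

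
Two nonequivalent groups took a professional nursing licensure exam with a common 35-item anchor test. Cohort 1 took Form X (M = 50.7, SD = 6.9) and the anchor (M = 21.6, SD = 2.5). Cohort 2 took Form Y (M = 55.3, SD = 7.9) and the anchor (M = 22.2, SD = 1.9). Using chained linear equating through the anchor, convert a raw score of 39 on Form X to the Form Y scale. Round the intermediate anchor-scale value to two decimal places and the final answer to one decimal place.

35.2

Form X → anchor (Cohort 1): v = (2.5/6.9)(39 − 50.7) + 21.6 = 17.36
anchor → Form Y (Cohort 2): y = (7.9/1.9)(17.36 − 22.2) + 55.3 = 35.2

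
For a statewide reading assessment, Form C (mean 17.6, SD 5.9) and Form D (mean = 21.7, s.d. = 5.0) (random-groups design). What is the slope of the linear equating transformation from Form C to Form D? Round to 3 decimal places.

0.847

A = SD_Y / SD_X = 5.0 / 5.9 = 0.847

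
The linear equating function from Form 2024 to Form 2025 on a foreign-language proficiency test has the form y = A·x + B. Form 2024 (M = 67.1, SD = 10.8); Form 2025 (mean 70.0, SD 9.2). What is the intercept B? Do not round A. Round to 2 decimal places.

A = SD_Y / SD_X = 9.2 / 10.8 = 0.851852
B = M_Y − A·M_X = 70.0 − 0.851852 × 67.1 = 12.84

12.84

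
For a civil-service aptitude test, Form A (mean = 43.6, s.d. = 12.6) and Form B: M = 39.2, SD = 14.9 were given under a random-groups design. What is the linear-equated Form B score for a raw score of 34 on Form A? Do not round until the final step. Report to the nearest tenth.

Linear equating: y = (SD_Y/SD_X)(x − M_X) + M_Y
y = (14.9/12.6)(34 − 43.6) + 39.2
y = 1.182540 × -9.6 + 39.2 = -11.3524 + 39.2 = 27.8

27.8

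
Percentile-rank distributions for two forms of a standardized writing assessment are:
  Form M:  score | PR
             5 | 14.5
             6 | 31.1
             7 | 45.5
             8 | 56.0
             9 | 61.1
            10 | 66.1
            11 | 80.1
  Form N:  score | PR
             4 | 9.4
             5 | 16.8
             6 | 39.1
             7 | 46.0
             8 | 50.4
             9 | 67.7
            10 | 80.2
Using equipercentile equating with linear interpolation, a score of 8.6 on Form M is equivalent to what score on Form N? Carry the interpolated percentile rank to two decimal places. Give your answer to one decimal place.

PR of 8.6 on Form M: 56.0 + (8.6 − 8)/(9 − 8) × (61.1 − 56.0) = 59.06
On Form N, PR 59.06 falls between score 8 (PR 50.4) and 9 (PR 67.7).
Interpolate: 8 + (59.06 − 50.4)/(67.7 − 50.4) × (9 − 8) = 8.5

8.5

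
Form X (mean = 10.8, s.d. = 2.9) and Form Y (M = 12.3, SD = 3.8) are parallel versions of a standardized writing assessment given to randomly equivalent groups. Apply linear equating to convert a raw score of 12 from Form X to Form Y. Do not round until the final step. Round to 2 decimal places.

Linear equating: y = (SD_Y/SD_X)(x − M_X) + M_Y
y = (3.8/2.9)(12 − 10.8) + 12.3
y = 1.310345 × 1.2 + 12.3 = 1.5724 + 12.3 = 13.87

13.87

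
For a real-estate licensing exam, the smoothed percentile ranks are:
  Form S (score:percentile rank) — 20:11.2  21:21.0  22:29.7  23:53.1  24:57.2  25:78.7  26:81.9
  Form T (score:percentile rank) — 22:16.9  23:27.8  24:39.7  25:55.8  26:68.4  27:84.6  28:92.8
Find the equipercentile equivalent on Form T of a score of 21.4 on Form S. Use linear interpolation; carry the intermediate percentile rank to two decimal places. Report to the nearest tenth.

PR of 21.4 on Form S: 21.0 + (21.4 − 21)/(22 − 21) × (29.7 − 21.0) = 24.48
On Form T, PR 24.48 falls between score 22 (PR 16.9) and 23 (PR 27.8).
Interpolate: 22 + (24.48 − 16.9)/(27.8 − 16.9) × (23 − 22) = 22.7

22.7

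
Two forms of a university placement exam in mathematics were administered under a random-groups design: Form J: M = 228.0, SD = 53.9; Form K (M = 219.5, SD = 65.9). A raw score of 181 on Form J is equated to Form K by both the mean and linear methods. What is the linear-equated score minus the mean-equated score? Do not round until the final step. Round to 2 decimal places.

Mean-equated: 181 + (219.5 − 228.0) = 172.50
Linear-equated: (65.9/53.9)(181 − 228.0) + 219.5 = 162.036
Difference = 162.036 − 172.50 = -10.46

-10.46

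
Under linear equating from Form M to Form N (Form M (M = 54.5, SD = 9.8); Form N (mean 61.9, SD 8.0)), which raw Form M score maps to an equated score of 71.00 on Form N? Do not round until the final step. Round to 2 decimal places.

Invert y = (SD_Y/SD_X)(x − M_X) + M_Y:
x = (SD_X/SD_Y)(y − M_Y) + M_X = (9.8/8.0)(71.00 − 61.9) + 54.5
x = 1.225000 × 9.100 + 54.5 = 65.65

65.65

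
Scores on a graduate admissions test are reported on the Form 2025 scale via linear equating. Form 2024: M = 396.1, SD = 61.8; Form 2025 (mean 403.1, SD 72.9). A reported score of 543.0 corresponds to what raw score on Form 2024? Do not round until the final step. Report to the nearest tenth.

514.7

Invert y = (SD_Y/SD_X)(x − M_X) + M_Y:
x = (SD_X/SD_Y)(y − M_Y) + M_X = (61.8/72.9)(543.0 − 403.1) + 396.1
x = 0.847737 × 139.900 + 396.1 = 514.7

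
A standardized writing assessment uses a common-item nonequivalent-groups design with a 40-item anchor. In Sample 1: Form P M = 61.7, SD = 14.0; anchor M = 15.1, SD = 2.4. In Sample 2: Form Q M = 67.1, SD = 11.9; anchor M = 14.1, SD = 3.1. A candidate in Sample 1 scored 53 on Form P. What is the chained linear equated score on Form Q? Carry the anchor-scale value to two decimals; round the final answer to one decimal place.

65.2

Form P → anchor (Sample 1): v = (2.4/14.0)(53 − 61.7) + 15.1 = 13.61
anchor → Form Q (Sample 2): y = (11.9/3.1)(13.61 − 14.1) + 67.1 = 65.2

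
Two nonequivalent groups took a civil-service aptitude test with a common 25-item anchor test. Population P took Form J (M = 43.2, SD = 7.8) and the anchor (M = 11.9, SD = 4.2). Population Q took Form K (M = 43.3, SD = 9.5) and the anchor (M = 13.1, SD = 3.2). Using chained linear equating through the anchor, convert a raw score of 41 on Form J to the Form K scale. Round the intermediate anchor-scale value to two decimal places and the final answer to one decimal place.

Form J → anchor (Population P): v = (4.2/7.8)(41 − 43.2) + 11.9 = 10.72
anchor → Form K (Population Q): y = (9.5/3.2)(10.72 − 13.1) + 43.3 = 36.2

36.2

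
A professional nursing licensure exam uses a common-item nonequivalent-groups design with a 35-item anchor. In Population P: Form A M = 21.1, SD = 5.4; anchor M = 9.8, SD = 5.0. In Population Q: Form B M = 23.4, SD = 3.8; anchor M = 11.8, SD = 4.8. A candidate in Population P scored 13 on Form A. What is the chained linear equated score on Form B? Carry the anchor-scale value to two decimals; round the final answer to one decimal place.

Form A → anchor (Population P): v = (5.0/5.4)(13 − 21.1) + 9.8 = 2.30
anchor → Form B (Population Q): y = (3.8/4.8)(2.30 − 11.8) + 23.4 = 15.9

15.9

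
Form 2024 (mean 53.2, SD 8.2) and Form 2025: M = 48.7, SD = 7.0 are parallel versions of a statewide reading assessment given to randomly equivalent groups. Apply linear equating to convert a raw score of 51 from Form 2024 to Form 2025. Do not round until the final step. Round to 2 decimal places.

Linear equating: y = (SD_Y/SD_X)(x − M_X) + M_Y
y = (7.0/8.2)(51 − 53.2) + 48.7
y = 0.853659 × -2.2 + 48.7 = -1.8780 + 48.7 = 46.82

46.82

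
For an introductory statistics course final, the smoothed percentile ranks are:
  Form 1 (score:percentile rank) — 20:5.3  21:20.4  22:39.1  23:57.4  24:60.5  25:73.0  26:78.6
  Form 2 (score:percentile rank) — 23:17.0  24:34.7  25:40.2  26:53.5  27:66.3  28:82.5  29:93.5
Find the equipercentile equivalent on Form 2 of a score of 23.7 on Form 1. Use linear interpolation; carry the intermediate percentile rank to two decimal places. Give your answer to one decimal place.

PR of 23.7 on Form 1: 57.4 + (23.7 − 23)/(24 − 23) × (60.5 − 57.4) = 59.57
On Form 2, PR 59.57 falls between score 26 (PR 53.5) and 27 (PR 66.3).
Interpolate: 26 + (59.57 − 53.5)/(66.3 − 53.5) × (27 − 26) = 26.5

26.5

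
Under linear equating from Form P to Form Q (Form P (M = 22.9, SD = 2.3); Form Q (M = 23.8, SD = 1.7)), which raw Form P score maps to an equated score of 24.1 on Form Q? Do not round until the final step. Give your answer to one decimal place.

Invert y = (SD_Y/SD_X)(x − M_X) + M_Y:
x = (SD_X/SD_Y)(y − M_Y) + M_X = (2.3/1.7)(24.1 − 23.8) + 22.9
x = 1.352941 × 0.300 + 22.9 = 23.3

23.3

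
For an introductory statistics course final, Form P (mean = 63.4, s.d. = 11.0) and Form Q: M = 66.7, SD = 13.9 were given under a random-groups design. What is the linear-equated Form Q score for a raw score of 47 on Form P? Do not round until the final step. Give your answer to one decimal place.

Linear equating: y = (SD_Y/SD_X)(x − M_X) + M_Y
y = (13.9/11.0)(47 − 63.4) + 66.7
y = 1.263636 × -16.4 + 66.7 = -20.7236 + 66.7 = 46.0

46.0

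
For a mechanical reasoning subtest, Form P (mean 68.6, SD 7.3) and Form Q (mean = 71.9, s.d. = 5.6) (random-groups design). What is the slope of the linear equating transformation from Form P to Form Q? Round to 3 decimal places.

A = SD_Y / SD_X = 5.6 / 7.3 = 0.767

0.767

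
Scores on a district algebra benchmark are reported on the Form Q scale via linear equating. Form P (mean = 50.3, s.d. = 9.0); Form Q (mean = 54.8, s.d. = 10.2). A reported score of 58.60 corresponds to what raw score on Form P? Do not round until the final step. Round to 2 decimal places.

Invert y = (SD_Y/SD_X)(x − M_X) + M_Y:
x = (SD_X/SD_Y)(y − M_Y) + M_X = (9.0/10.2)(58.60 − 54.8) + 50.3
x = 0.882353 × 3.800 + 50.3 = 53.65

53.65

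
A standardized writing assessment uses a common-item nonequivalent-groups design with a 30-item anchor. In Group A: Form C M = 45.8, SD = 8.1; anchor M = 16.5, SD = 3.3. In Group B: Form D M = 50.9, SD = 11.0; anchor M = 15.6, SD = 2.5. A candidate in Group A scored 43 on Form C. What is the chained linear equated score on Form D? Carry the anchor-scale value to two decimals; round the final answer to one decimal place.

49.8

Form C → anchor (Group A): v = (3.3/8.1)(43 − 45.8) + 16.5 = 15.36
anchor → Form D (Group B): y = (11.0/2.5)(15.36 − 15.6) + 50.9 = 49.8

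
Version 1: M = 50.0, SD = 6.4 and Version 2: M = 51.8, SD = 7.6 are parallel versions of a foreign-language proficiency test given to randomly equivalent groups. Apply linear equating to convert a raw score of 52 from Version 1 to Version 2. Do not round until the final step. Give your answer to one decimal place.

Linear equating: y = (SD_Y/SD_X)(x − M_X) + M_Y
y = (7.6/6.4)(52 − 50.0) + 51.8
y = 1.187500 × 2.0 + 51.8 = 2.3750 + 51.8 = 54.2

54.2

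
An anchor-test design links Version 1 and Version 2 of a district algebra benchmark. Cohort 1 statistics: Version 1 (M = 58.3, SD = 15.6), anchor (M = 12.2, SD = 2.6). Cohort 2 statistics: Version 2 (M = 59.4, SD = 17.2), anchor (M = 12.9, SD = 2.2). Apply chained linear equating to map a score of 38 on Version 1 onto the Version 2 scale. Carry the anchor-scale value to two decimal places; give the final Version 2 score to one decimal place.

Version 1 → anchor (Cohort 1): v = (2.6/15.6)(38 − 58.3) + 12.2 = 8.82
anchor → Version 2 (Cohort 2): y = (17.2/2.2)(8.82 − 12.9) + 59.4 = 27.5

27.5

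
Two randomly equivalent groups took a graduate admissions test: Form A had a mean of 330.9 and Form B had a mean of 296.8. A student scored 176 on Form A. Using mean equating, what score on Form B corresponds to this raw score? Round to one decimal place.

Mean equating: y = x + (M_Y − M_X) = 176 + (296.8 − 330.9) = 141.9

141.9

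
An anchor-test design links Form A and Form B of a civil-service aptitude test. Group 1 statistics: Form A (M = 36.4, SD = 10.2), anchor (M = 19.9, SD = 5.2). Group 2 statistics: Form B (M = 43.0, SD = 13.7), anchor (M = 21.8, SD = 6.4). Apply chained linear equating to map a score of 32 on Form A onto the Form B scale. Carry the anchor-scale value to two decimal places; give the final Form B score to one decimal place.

34.1

Form A → anchor (Group 1): v = (5.2/10.2)(32 − 36.4) + 19.9 = 17.66
anchor → Form B (Group 2): y = (13.7/6.4)(17.66 − 21.8) + 43.0 = 34.1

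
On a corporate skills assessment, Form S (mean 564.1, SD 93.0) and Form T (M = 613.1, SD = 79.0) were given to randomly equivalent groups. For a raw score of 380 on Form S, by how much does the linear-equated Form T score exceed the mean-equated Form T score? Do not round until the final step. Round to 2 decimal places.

Mean-equated: 380 + (613.1 − 564.1) = 429.00
Linear-equated: (79.0/93.0)(380 − 564.1) + 613.1 = 456.714
Difference = 456.714 − 429.00 = 27.71

27.71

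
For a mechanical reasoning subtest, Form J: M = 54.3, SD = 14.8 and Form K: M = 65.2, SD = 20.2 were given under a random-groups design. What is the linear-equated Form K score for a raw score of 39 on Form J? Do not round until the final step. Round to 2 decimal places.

44.32

Linear equating: y = (SD_Y/SD_X)(x − M_X) + M_Y
y = (20.2/14.8)(39 − 54.3) + 65.2
y = 1.364865 × -15.3 + 65.2 = -20.8824 + 65.2 = 44.32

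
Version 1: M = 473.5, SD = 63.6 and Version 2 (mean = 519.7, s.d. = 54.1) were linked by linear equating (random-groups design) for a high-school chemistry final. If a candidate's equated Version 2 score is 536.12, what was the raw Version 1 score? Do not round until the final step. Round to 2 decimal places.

Invert y = (SD_Y/SD_X)(x − M_X) + M_Y:
x = (SD_X/SD_Y)(y − M_Y) + M_X = (63.6/54.1)(536.12 − 519.7) + 473.5
x = 1.175601 × 16.420 + 473.5 = 492.80

492.80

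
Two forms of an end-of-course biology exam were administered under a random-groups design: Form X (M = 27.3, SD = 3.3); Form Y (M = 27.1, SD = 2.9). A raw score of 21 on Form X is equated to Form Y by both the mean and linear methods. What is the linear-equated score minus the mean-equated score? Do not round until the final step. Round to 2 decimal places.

0.76

Mean-equated: 21 + (27.1 − 27.3) = 20.80
Linear-equated: (2.9/3.3)(21 − 27.3) + 27.1 = 21.564
Difference = 21.564 − 20.80 = 0.76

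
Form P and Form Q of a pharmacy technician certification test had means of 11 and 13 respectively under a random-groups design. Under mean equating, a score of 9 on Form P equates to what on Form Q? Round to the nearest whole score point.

Mean equating: y = x + (M_Y − M_X) = 9 + (13 − 11) = 11

11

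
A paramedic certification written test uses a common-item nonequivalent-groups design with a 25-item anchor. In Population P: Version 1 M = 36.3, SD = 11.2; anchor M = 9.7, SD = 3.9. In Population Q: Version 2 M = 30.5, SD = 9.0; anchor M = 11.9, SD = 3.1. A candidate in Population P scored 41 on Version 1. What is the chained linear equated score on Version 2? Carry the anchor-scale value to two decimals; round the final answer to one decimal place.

Version 1 → anchor (Population P): v = (3.9/11.2)(41 − 36.3) + 9.7 = 11.34
anchor → Version 2 (Population Q): y = (9.0/3.1)(11.34 − 11.9) + 30.5 = 28.9

28.9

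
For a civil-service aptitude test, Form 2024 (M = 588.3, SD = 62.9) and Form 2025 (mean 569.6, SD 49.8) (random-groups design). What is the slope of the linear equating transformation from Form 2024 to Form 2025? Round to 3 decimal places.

A = SD_Y / SD_X = 49.8 / 62.9 = 0.792

0.792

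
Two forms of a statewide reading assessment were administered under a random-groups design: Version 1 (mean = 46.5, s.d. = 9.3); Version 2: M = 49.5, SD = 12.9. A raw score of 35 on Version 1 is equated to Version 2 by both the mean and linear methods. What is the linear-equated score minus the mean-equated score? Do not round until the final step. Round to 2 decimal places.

Mean-equated: 35 + (49.5 − 46.5) = 38.00
Linear-equated: (12.9/9.3)(35 − 46.5) + 49.5 = 33.548
Difference = 33.548 − 38.00 = -4.45

-4.45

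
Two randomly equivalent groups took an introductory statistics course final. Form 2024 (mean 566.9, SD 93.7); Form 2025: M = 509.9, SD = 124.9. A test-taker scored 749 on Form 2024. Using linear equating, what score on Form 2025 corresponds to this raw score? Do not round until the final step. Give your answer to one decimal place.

Linear equating: y = (SD_Y/SD_X)(x − M_X) + M_Y
y = (124.9/93.7)(749 − 566.9) + 509.9
y = 1.332978 × 182.1 + 509.9 = 242.7352 + 509.9 = 752.6

752.6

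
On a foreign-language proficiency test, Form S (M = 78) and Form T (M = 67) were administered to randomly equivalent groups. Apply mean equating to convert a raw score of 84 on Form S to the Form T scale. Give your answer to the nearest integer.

73

Mean equating: y = x + (M_Y − M_X) = 84 + (67 − 78) = 73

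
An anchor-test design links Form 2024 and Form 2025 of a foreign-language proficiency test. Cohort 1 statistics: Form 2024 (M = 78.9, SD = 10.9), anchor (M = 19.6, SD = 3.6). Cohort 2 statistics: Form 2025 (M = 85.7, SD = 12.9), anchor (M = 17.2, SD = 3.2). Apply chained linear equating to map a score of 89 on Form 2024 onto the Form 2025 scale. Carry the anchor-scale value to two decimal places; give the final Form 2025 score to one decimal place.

108.8

Form 2024 → anchor (Cohort 1): v = (3.6/10.9)(89 − 78.9) + 19.6 = 22.94
anchor → Form 2025 (Cohort 2): y = (12.9/3.2)(22.94 − 17.2) + 85.7 = 108.8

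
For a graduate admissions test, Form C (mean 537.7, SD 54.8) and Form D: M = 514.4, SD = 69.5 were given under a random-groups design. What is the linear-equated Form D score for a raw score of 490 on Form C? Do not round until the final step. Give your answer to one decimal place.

Linear equating: y = (SD_Y/SD_X)(x − M_X) + M_Y
y = (69.5/54.8)(490 − 537.7) + 514.4
y = 1.268248 × -47.7 + 514.4 = -60.4954 + 514.4 = 453.9

453.9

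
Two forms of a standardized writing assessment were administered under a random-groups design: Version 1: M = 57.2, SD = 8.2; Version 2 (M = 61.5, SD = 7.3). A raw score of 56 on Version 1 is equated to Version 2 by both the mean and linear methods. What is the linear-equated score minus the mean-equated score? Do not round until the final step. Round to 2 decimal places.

Mean-equated: 56 + (61.5 − 57.2) = 60.30
Linear-equated: (7.3/8.2)(56 − 57.2) + 61.5 = 60.432
Difference = 60.432 − 60.30 = 0.13

0.13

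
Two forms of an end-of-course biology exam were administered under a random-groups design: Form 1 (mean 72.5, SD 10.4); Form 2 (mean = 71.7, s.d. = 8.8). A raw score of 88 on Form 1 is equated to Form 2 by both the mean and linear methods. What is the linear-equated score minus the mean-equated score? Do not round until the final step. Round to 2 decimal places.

Mean-equated: 88 + (71.7 − 72.5) = 87.20
Linear-equated: (8.8/10.4)(88 − 72.5) + 71.7 = 84.815
Difference = 84.815 − 87.20 = -2.38

-2.38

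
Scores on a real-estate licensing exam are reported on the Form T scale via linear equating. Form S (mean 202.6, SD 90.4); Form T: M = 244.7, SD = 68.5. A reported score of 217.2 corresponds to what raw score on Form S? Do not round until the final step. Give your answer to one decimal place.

166.3

Invert y = (SD_Y/SD_X)(x − M_X) + M_Y:
x = (SD_X/SD_Y)(y − M_Y) + M_X = (90.4/68.5)(217.2 − 244.7) + 202.6
x = 1.319708 × -27.500 + 202.6 = 166.3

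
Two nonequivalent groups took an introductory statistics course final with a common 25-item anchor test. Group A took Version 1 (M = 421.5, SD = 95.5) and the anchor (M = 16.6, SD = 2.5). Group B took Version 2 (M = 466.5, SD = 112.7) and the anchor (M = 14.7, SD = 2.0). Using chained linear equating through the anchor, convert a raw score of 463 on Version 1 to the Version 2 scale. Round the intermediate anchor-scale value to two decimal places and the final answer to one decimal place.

Version 1 → anchor (Group A): v = (2.5/95.5)(463 − 421.5) + 16.6 = 17.69
anchor → Version 2 (Group B): y = (112.7/2.0)(17.69 − 14.7) + 466.5 = 635.0

635.0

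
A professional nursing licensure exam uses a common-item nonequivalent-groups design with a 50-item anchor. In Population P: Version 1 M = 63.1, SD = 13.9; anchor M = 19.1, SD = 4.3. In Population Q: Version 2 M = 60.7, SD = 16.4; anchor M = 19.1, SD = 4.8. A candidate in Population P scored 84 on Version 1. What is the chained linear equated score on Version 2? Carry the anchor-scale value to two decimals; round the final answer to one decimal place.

82.8

Version 1 → anchor (Population P): v = (4.3/13.9)(84 − 63.1) + 19.1 = 25.57
anchor → Version 2 (Population Q): y = (16.4/4.8)(25.57 − 19.1) + 60.7 = 82.8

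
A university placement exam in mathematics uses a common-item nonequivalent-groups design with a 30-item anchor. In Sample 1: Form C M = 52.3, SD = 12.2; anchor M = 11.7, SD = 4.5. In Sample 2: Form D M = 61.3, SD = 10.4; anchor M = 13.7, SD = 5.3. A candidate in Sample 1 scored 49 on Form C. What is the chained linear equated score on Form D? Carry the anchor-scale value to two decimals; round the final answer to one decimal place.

Form C → anchor (Sample 1): v = (4.5/12.2)(49 − 52.3) + 11.7 = 10.48
anchor → Form D (Sample 2): y = (10.4/5.3)(10.48 − 13.7) + 61.3 = 55.0

55.0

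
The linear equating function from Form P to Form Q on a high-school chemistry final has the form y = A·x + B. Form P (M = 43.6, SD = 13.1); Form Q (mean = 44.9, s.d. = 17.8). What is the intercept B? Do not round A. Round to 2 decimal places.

A = SD_Y / SD_X = 17.8 / 13.1 = 1.358779
B = M_Y − A·M_X = 44.9 − 1.358779 × 43.6 = -14.34

-14.34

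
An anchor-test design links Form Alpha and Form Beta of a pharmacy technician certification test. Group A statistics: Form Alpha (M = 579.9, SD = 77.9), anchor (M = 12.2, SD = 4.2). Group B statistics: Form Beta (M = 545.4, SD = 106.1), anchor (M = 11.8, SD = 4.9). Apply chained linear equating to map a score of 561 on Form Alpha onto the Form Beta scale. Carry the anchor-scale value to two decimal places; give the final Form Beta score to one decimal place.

532.0

Form Alpha → anchor (Group A): v = (4.2/77.9)(561 − 579.9) + 12.2 = 11.18
anchor → Form Beta (Group B): y = (106.1/4.9)(11.18 − 11.8) + 545.4 = 532.0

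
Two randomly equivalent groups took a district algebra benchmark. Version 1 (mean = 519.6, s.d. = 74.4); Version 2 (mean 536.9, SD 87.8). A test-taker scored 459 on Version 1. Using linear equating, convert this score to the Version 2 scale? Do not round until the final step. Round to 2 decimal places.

Linear equating: y = (SD_Y/SD_X)(x − M_X) + M_Y
y = (87.8/74.4)(459 − 519.6) + 536.9
y = 1.180108 × -60.6 + 536.9 = -71.5145 + 536.9 = 465.39

465.39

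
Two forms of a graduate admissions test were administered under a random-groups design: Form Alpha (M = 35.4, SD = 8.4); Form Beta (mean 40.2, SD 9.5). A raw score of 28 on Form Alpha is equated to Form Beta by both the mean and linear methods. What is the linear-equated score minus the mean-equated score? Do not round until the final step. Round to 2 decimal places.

Mean-equated: 28 + (40.2 − 35.4) = 32.80
Linear-equated: (9.5/8.4)(28 − 35.4) + 40.2 = 31.831
Difference = 31.831 − 32.80 = -0.97

-0.97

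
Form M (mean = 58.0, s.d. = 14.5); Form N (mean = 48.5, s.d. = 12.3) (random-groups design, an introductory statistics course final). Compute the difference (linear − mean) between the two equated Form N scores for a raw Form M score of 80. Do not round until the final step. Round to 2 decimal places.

-3.34

Mean-equated: 80 + (48.5 − 58.0) = 70.50
Linear-equated: (12.3/14.5)(80 − 58.0) + 48.5 = 67.162
Difference = 67.162 − 70.50 = -3.34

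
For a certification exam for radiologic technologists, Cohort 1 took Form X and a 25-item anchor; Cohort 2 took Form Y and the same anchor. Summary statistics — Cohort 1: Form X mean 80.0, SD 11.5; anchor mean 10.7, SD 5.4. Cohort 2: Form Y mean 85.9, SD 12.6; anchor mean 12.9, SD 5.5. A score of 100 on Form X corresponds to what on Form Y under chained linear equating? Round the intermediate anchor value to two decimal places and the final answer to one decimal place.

Form X → anchor (Cohort 1): v = (5.4/11.5)(100 − 80.0) + 10.7 = 20.09
anchor → Form Y (Cohort 2): y = (12.6/5.5)(20.09 − 12.9) + 85.9 = 102.4

102.4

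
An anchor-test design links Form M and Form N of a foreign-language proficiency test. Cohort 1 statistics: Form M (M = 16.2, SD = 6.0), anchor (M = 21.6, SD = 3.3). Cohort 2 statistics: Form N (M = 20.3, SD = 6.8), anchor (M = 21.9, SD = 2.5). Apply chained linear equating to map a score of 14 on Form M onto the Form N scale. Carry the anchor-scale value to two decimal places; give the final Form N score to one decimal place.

16.2

Form M → anchor (Cohort 1): v = (3.3/6.0)(14 − 16.2) + 21.6 = 20.39
anchor → Form N (Cohort 2): y = (6.8/2.5)(20.39 − 21.9) + 20.3 = 16.2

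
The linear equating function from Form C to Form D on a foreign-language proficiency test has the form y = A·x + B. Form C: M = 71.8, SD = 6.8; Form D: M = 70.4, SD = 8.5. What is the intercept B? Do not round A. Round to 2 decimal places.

A = SD_Y / SD_X = 8.5 / 6.8 = 1.250000
B = M_Y − A·M_X = 70.4 − 1.250000 × 71.8 = -19.35

-19.35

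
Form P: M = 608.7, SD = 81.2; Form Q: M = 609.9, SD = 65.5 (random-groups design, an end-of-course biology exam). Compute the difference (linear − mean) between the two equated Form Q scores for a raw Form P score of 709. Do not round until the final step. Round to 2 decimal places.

Mean-equated: 709 + (609.9 − 608.7) = 710.20
Linear-equated: (65.5/81.2)(709 − 608.7) + 609.9 = 690.807
Difference = 690.807 − 710.20 = -19.39

-19.39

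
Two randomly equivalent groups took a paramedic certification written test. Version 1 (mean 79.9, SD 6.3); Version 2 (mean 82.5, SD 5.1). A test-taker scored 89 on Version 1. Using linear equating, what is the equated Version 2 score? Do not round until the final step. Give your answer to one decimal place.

Linear equating: y = (SD_Y/SD_X)(x − M_X) + M_Y
y = (5.1/6.3)(89 − 79.9) + 82.5
y = 0.809524 × 9.1 + 82.5 = 7.3667 + 82.5 = 89.9

89.9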